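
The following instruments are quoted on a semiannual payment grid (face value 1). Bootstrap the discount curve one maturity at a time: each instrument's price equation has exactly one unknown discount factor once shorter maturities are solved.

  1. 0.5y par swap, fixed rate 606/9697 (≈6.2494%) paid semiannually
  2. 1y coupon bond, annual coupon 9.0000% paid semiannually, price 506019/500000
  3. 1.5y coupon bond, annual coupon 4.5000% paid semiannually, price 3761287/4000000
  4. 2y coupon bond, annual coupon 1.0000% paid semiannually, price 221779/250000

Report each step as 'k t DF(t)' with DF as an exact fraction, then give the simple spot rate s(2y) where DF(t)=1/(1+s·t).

1 1/2 9697/10000
2 1 9267/10000
3 3/2 8779/10000
4 2 8689/10000
s(2y) = (1/(8689/10000) − 1)/(2) = 1311/17378 ≈ 7.5440%

step 1 [0.5y] swap r/2=303/9697: DF=(1 − 303/9697·(0))/(1+303/9697) = 9697/10000 ≈ 0.969700
step 2 [1y] bond c/2=9/200: DF=(506019/500000 − 9/200·(0.969700))/(1+9/200) = 9267/10000 ≈ 0.926700
step 3 [1.5y] bond c/2=9/400: DF=(3761287/4000000 − 9/400·(0.969700+0.926700))/(1+9/400) = 8779/10000 ≈ 0.877900
step 4 [2y] bond c/2=1/200: DF=(221779/250000 − 1/200·(0.969700+0.926700+0.877900))/(1+1/200) = 8689/10000 ≈ 0.868900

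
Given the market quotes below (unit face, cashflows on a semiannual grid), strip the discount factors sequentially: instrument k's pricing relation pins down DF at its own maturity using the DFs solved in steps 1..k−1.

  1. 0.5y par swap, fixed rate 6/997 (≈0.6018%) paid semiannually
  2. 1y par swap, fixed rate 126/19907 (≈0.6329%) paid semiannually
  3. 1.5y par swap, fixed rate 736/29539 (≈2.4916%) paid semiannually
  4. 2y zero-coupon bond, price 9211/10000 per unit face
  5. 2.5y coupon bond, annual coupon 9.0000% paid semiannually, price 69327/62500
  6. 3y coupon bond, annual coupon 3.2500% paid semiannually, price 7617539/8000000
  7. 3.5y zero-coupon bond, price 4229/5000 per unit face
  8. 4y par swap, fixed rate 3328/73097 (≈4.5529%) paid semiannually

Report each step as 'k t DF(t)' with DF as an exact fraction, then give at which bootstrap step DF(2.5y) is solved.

1 1/2 997/1000
2 1 9937/10000
3 3/2 602/625
4 2 9211/10000
5 5/2 4473/5000
6 3 8607/10000
7 7/2 4229/5000
8 4 521/625
DF(2.5y) is solved at step 5

step 1 [0.5y] swap r/2=3/997: DF=(1 − 3/997·(0))/(1+3/997) = 997/1000 ≈ 0.997000
step 2 [1y] swap r/2=63/19907: DF=(1 − 63/19907·(0.997000))/(1+63/19907) = 9937/10000 ≈ 0.993700
step 3 [1.5y] swap r/2=368/29539: DF=(1 − 368/29539·(0.997000+0.993700))/(1+368/29539) = 602/625 ≈ 0.963200
step 4 [2y] zero: DF = P = 9211/10000 ≈ 0.921100
step 5 [2.5y] bond c/2=9/200: DF=(69327/62500 − 9/200·(0.997000+0.993700+0.963200+0.921100))/(1+9/200) = 4473/5000 ≈ 0.894600
step 6 [3y] bond c/2=13/800: DF=(7617539/8000000 − 13/800·(0.997000+0.993700+0.963200+0.921100+0.894600))/(1+13/800) = 8607/10000 ≈ 0.860700
step 7 [3.5y] zero: DF = P = 4229/5000 ≈ 0.845800
step 8 [4y] swap r/2=1664/73097: DF=(1 − 1664/73097·(0.997000+0.993700+0.963200+0.921100+0.894600+0.860700+0.845800))/(1+1664/73097) = 521/625 ≈ 0.833600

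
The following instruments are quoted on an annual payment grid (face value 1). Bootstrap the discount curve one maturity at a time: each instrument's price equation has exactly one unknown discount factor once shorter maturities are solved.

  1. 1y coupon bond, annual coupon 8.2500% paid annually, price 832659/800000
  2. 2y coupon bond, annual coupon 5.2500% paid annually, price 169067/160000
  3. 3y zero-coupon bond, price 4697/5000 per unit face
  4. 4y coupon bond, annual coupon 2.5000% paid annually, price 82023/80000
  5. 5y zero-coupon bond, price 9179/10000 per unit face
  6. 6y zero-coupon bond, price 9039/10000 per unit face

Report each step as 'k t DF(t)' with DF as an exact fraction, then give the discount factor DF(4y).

1 1 1923/2000
2 2 239/250
3 3 4697/5000
4 4 4653/5000
5 5 9179/10000
6 6 9039/10000
DF(4y) = 4653/5000 ≈ 0.930600

step 1 [1y] bond c/1=33/400: DF=(832659/800000 − 33/400·(0))/(1+33/400) = 1923/2000 ≈ 0.961500
step 2 [2y] bond c/1=21/400: DF=(169067/160000 − 21/400·(0.961500))/(1+21/400) = 239/250 ≈ 0.956000
step 3 [3y] zero: DF = P = 4697/5000 ≈ 0.939400
step 4 [4y] bond c/1=1/40: DF=(82023/80000 − 1/40·(0.961500+0.956000+0.939400))/(1+1/40) = 4653/5000 ≈ 0.930600
step 5 [5y] zero: DF = P = 9179/10000 ≈ 0.917900
step 6 [6y] zero: DF = P = 9039/10000 ≈ 0.903900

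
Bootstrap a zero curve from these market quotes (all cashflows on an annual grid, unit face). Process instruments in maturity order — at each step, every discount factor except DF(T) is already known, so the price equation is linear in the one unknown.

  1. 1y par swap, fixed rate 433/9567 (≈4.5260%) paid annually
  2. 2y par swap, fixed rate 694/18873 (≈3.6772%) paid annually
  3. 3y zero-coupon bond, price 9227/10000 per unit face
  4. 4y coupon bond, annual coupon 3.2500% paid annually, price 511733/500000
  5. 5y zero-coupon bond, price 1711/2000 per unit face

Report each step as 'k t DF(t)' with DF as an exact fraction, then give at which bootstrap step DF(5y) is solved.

1 1 9567/10000
2 2 4653/5000
3 3 9227/10000
4 4 2257/2500
5 5 1711/2000
DF(5y) is solved at step 5

step 1 [1y] swap r/1=433/9567: DF=(1 − 433/9567·(0))/(1+433/9567) = 9567/10000 ≈ 0.956700
step 2 [2y] swap r/1=694/18873: DF=(1 − 694/18873·(0.956700))/(1+694/18873) = 4653/5000 ≈ 0.930600
step 3 [3y] zero: DF = P = 9227/10000 ≈ 0.922700
step 4 [4y] bond c/1=13/400: DF=(511733/500000 − 13/400·(0.956700+0.930600+0.922700))/(1+13/400) = 2257/2500 ≈ 0.902800
step 5 [5y] zero: DF = P = 1711/2000 ≈ 0.855500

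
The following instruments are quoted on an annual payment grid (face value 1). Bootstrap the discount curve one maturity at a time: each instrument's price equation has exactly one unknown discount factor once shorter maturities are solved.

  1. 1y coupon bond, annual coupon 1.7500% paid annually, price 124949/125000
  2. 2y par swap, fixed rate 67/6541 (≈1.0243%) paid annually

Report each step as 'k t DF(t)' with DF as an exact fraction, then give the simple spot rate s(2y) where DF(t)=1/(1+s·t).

1 1 614/625
2 2 9799/10000
s(2y) = (1/(9799/10000) − 1)/(2) = 201/19598 ≈ 1.0256%

step 1 [1y] bond c/1=7/400: DF=(124949/125000 − 7/400·(0))/(1+7/400) = 614/625 ≈ 0.982400
step 2 [2y] swap r/1=67/6541: DF=(1 − 67/6541·(0.982400))/(1+67/6541) = 9799/10000 ≈ 0.979900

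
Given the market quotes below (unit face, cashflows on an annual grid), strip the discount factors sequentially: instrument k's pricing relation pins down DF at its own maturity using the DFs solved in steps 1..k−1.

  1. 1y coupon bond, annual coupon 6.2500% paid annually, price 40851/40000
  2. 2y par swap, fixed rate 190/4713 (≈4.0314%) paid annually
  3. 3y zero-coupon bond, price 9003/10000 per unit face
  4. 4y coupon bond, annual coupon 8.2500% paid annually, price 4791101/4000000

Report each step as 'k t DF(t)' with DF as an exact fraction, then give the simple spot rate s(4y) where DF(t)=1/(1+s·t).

step 1 [1y] bond c/1=1/16: DF=(40851/40000 − 1/16·(0))/(1+1/16) = 2403/2500 ≈ 0.961200
step 2 [2y] swap r/1=190/4713: DF=(1 − 190/4713·(0.961200))/(1+190/4713) = 231/250 ≈ 0.924000
step 3 [3y] zero: DF = P = 9003/10000 ≈ 0.900300
step 4 [4y] bond c/1=33/400: DF=(4791101/4000000 − 33/400·(0.961200+0.924000+0.900300))/(1+33/400) = 4471/5000 ≈ 0.894200

1 1 2403/2500
2 2 231/250
3 3 9003/10000
4 4 4471/5000
s(4y) = (1/(4471/5000) − 1)/(4) = 529/17884 ≈ 2.9580%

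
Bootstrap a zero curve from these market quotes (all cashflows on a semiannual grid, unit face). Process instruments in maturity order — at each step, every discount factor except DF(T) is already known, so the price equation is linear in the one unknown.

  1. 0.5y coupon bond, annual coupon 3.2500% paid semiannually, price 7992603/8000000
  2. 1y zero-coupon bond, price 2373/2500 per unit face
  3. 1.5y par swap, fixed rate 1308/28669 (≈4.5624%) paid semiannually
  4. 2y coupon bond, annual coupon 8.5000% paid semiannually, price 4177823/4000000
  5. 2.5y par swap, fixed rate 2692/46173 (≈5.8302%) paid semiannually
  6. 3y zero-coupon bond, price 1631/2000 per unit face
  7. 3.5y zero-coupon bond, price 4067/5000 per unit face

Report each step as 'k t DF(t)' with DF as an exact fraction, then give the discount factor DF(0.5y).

1 1/2 9831/10000
2 1 2373/2500
3 3/2 4673/5000
4 2 177/200
5 5/2 4327/5000
6 3 1631/2000
7 7/2 4067/5000
DF(0.5y) = 9831/10000 ≈ 0.983100

step 1 [0.5y] bond c/2=13/800: DF=(7992603/8000000 − 13/800·(0))/(1+13/800) = 9831/10000 ≈ 0.983100
step 2 [1y] zero: DF = P = 2373/2500 ≈ 0.949200
step 3 [1.5y] swap r/2=654/28669: DF=(1 − 654/28669·(0.983100+0.949200))/(1+654/28669) = 4673/5000 ≈ 0.934600
step 4 [2y] bond c/2=17/400: DF=(4177823/4000000 − 17/400·(0.983100+0.949200+0.934600))/(1+17/400) = 177/200 ≈ 0.885000
step 5 [2.5y] swap r/2=1346/46173: DF=(1 − 1346/46173·(0.983100+0.949200+0.934600+0.885000))/(1+1346/46173) = 4327/5000 ≈ 0.865400
step 6 [3y] zero: DF = P = 1631/2000 ≈ 0.815500
step 7 [3.5y] zero: DF = P = 4067/5000 ≈ 0.813400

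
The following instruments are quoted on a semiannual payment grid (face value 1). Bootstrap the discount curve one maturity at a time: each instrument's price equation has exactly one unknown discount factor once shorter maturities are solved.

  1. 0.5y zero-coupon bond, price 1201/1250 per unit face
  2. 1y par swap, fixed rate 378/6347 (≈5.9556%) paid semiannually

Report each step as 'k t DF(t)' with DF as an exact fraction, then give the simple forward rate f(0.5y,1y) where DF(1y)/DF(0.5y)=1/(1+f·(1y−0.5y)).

step 1 [0.5y] zero: DF = P = 1201/1250 ≈ 0.960800
step 2 [1y] swap r/2=189/6347: DF=(1 − 189/6347·(0.960800))/(1+189/6347) = 9433/10000 ≈ 0.943300

1 1/2 1201/1250
2 1 9433/10000
f(0.5y,1y) = ((1201/1250)/(9433/10000) − 1)/(1/2) = 350/9433 ≈ 3.7104%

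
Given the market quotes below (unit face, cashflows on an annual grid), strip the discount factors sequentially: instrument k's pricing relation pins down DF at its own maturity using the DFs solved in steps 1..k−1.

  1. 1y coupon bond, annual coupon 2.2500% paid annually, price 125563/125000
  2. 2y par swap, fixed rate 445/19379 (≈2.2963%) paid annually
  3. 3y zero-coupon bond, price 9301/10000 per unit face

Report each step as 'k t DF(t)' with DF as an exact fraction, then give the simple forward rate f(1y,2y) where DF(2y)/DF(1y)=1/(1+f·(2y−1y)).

1 1 614/625
2 2 1911/2000
3 3 9301/10000
f(1y,2y) = ((614/625)/(1911/2000) − 1)/(1) = 269/9555 ≈ 2.8153%

step 1 [1y] bond c/1=9/400: DF=(125563/125000 − 9/400·(0))/(1+9/400) = 614/625 ≈ 0.982400
step 2 [2y] swap r/1=445/19379: DF=(1 − 445/19379·(0.982400))/(1+445/19379) = 1911/2000 ≈ 0.955500
step 3 [3y] zero: DF = P = 9301/10000 ≈ 0.930100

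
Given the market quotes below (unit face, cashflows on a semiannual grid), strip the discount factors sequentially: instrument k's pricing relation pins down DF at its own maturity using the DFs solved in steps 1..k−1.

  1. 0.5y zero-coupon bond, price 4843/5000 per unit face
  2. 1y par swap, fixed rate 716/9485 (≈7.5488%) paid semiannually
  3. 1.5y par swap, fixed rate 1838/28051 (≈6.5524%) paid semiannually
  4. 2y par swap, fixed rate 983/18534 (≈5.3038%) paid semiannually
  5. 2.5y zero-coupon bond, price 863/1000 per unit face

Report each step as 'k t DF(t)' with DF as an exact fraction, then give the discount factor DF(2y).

step 1 [0.5y] zero: DF = P = 4843/5000 ≈ 0.968600
step 2 [1y] swap r/2=358/9485: DF=(1 − 358/9485·(0.968600))/(1+358/9485) = 2321/2500 ≈ 0.928400
step 3 [1.5y] swap r/2=919/28051: DF=(1 − 919/28051·(0.968600+0.928400))/(1+919/28051) = 9081/10000 ≈ 0.908100
step 4 [2y] swap r/2=983/37068: DF=(1 − 983/37068·(0.968600+0.928400+0.908100))/(1+983/37068) = 9017/10000 ≈ 0.901700
step 5 [2.5y] zero: DF = P = 863/1000 ≈ 0.863000

1 1/2 4843/5000
2 1 2321/2500
3 3/2 9081/10000
4 2 9017/10000
5 5/2 863/1000
DF(2y) = 9017/10000 ≈ 0.901700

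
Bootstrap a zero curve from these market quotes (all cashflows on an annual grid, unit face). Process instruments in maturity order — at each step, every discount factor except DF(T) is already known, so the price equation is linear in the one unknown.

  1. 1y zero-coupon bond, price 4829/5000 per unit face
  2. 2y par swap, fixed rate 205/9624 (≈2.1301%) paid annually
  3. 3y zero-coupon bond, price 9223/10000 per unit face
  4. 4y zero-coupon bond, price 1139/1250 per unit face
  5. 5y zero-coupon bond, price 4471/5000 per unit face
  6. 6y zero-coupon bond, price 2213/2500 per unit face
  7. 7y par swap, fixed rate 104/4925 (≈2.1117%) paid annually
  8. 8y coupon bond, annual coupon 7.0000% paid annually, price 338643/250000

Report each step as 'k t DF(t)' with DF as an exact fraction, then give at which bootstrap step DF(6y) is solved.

step 1 [1y] zero: DF = P = 4829/5000 ≈ 0.965800
step 2 [2y] swap r/1=205/9624: DF=(1 − 205/9624·(0.965800))/(1+205/9624) = 959/1000 ≈ 0.959000
step 3 [3y] zero: DF = P = 9223/10000 ≈ 0.922300
step 4 [4y] zero: DF = P = 1139/1250 ≈ 0.911200
step 5 [5y] zero: DF = P = 4471/5000 ≈ 0.894200
step 6 [6y] zero: DF = P = 2213/2500 ≈ 0.885200
step 7 [7y] swap r/1=104/4925: DF=(1 − 104/4925·(0.965800+0.959000+0.922300+0.911200+0.894200+0.885200))/(1+104/4925) = 1081/1250 ≈ 0.864800
step 8 [8y] bond c/1=7/100: DF=(338643/250000 − 7/100·(0.965800+0.959000+0.922300+0.911200+0.894200+0.885200+0.864800))/(1+7/100) = 8471/10000 ≈ 0.847100

1 1 4829/5000
2 2 959/1000
3 3 9223/10000
4 4 1139/1250
5 5 4471/5000
6 6 2213/2500
7 7 1081/1250
8 8 8471/10000
DF(6y) is solved at step 6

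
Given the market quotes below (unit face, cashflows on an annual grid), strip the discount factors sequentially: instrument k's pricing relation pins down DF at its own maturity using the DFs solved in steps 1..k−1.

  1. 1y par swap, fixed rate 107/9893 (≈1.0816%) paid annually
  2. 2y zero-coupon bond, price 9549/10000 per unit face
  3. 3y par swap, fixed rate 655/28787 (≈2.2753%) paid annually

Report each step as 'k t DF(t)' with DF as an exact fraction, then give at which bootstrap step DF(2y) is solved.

1 1 9893/10000
2 2 9549/10000
3 3 1869/2000
DF(2y) is solved at step 2

step 1 [1y] swap r/1=107/9893: DF=(1 − 107/9893·(0))/(1+107/9893) = 9893/10000 ≈ 0.989300
step 2 [2y] zero: DF = P = 9549/10000 ≈ 0.954900
step 3 [3y] swap r/1=655/28787: DF=(1 − 655/28787·(0.989300+0.954900))/(1+655/28787) = 1869/2000 ≈ 0.934500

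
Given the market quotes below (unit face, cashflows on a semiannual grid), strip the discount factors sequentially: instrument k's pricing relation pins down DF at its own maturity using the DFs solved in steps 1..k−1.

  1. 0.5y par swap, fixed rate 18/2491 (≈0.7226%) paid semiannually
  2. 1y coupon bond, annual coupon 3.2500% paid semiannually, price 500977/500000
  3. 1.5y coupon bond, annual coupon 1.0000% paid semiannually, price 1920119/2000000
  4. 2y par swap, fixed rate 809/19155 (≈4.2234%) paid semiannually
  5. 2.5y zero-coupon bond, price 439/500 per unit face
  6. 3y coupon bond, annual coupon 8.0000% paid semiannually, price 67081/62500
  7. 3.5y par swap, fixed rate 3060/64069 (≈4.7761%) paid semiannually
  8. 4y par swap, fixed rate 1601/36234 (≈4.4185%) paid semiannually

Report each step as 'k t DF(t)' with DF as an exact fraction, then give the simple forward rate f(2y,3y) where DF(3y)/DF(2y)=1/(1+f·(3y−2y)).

step 1 [0.5y] swap r/2=9/2491: DF=(1 − 9/2491·(0))/(1+9/2491) = 2491/2500 ≈ 0.996400
step 2 [1y] bond c/2=13/800: DF=(500977/500000 − 13/800·(0.996400))/(1+13/800) = 97/100 ≈ 0.970000
step 3 [1.5y] bond c/2=1/200: DF=(1920119/2000000 − 1/200·(0.996400+0.970000))/(1+1/200) = 1891/2000 ≈ 0.945500
step 4 [2y] swap r/2=809/38310: DF=(1 − 809/38310·(0.996400+0.970000+0.945500))/(1+809/38310) = 9191/10000 ≈ 0.919100
step 5 [2.5y] zero: DF = P = 439/500 ≈ 0.878000
step 6 [3y] bond c/2=1/25: DF=(67081/62500 − 1/25·(0.996400+0.970000+0.945500+0.919100+0.878000))/(1+1/25) = 8509/10000 ≈ 0.850900
step 7 [3.5y] swap r/2=1530/64069: DF=(1 − 1530/64069·(0.996400+0.970000+0.945500+0.919100+0.878000+0.850900))/(1+1530/64069) = 847/1000 ≈ 0.847000
step 8 [4y] swap r/2=1601/72468: DF=(1 − 1601/72468·(0.996400+0.970000+0.945500+0.919100+0.878000+0.850900+0.847000))/(1+1601/72468) = 8399/10000 ≈ 0.839900

1 1/2 2491/2500
2 1 97/100
3 3/2 1891/2000
4 2 9191/10000
5 5/2 439/500
6 3 8509/10000
7 7/2 847/1000
8 4 8399/10000
f(2y,3y) = ((9191/10000)/(8509/10000) − 1)/(1) = 682/8509 ≈ 8.0150%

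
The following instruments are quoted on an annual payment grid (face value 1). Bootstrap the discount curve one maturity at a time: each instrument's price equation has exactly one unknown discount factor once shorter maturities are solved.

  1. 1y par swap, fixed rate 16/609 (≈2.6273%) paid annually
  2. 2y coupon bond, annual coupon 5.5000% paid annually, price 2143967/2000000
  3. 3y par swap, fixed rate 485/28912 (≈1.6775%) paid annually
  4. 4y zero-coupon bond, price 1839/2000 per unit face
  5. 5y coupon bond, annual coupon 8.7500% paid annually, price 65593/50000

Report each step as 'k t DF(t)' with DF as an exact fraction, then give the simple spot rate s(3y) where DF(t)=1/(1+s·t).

1 1 609/625
2 2 9653/10000
3 3 1903/2000
4 4 1839/2000
5 5 8997/10000
s(3y) = (1/(1903/2000) − 1)/(3) = 97/5709 ≈ 1.6991%

step 1 [1y] swap r/1=16/609: DF=(1 − 16/609·(0))/(1+16/609) = 609/625 ≈ 0.974400
step 2 [2y] bond c/1=11/200: DF=(2143967/2000000 − 11/200·(0.974400))/(1+11/200) = 9653/10000 ≈ 0.965300
step 3 [3y] swap r/1=485/28912: DF=(1 − 485/28912·(0.974400+0.965300))/(1+485/28912) = 1903/2000 ≈ 0.951500
step 4 [4y] zero: DF = P = 1839/2000 ≈ 0.919500
step 5 [5y] bond c/1=7/80: DF=(65593/50000 − 7/80·(0.974400+0.965300+0.951500+0.919500))/(1+7/80) = 8997/10000 ≈ 0.899700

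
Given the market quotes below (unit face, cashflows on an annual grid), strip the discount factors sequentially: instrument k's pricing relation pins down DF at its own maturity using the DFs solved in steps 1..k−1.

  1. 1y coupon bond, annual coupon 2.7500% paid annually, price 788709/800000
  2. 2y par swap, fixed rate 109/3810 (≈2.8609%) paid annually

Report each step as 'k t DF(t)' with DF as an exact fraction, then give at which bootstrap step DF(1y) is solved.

step 1 [1y] bond c/1=11/400: DF=(788709/800000 − 11/400·(0))/(1+11/400) = 1919/2000 ≈ 0.959500
step 2 [2y] swap r/1=109/3810: DF=(1 − 109/3810·(0.959500))/(1+109/3810) = 1891/2000 ≈ 0.945500

1 1 1919/2000
2 2 1891/2000
DF(1y) is solved at step 1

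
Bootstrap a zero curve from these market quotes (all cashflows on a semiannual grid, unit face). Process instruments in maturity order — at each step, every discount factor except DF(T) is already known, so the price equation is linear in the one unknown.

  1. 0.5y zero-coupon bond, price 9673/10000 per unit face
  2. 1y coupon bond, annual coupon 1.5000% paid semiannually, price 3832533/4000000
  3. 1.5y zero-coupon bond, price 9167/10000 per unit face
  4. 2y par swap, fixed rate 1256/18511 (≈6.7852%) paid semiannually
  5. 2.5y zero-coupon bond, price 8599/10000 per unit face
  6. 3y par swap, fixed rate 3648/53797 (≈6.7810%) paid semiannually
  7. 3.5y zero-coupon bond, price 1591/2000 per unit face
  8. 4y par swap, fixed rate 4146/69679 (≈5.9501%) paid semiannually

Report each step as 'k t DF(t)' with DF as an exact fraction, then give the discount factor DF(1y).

1 1/2 9673/10000
2 1 4719/5000
3 3/2 9167/10000
4 2 1093/1250
5 5/2 8599/10000
6 3 511/625
7 7/2 1591/2000
8 4 7927/10000
DF(1y) = 4719/5000 ≈ 0.943800

step 1 [0.5y] zero: DF = P = 9673/10000 ≈ 0.967300
step 2 [1y] bond c/2=3/400: DF=(3832533/4000000 − 3/400·(0.967300))/(1+3/400) = 4719/5000 ≈ 0.943800
step 3 [1.5y] zero: DF = P = 9167/10000 ≈ 0.916700
step 4 [2y] swap r/2=628/18511: DF=(1 − 628/18511·(0.967300+0.943800+0.916700))/(1+628/18511) = 1093/1250 ≈ 0.874400
step 5 [2.5y] zero: DF = P = 8599/10000 ≈ 0.859900
step 6 [3y] swap r/2=1824/53797: DF=(1 − 1824/53797·(0.967300+0.943800+0.916700+0.874400+0.859900))/(1+1824/53797) = 511/625 ≈ 0.817600
step 7 [3.5y] zero: DF = P = 1591/2000 ≈ 0.795500
step 8 [4y] swap r/2=2073/69679: DF=(1 − 2073/69679·(0.967300+0.943800+0.916700+0.874400+0.859900+0.817600+0.795500))/(1+2073/69679) = 7927/10000 ≈ 0.792700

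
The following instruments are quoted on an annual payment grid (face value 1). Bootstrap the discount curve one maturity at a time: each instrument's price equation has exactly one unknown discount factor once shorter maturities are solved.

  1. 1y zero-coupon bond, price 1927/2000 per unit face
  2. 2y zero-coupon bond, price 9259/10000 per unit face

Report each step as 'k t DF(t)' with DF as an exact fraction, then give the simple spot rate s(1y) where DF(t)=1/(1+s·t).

step 1 [1y] zero: DF = P = 1927/2000 ≈ 0.963500
step 2 [2y] zero: DF = P = 9259/10000 ≈ 0.925900

1 1 1927/2000
2 2 9259/10000
s(1y) = (1/(1927/2000) − 1)/(1) = 73/1927 ≈ 3.7883%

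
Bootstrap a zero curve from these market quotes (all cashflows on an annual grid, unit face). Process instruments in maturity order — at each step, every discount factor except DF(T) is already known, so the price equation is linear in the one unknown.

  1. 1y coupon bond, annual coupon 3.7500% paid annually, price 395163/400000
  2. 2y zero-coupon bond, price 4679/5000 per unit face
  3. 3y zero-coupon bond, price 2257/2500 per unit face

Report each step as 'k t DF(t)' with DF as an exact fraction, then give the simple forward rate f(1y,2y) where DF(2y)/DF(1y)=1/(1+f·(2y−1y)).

1 1 4761/5000
2 2 4679/5000
3 3 2257/2500
f(1y,2y) = ((4761/5000)/(4679/5000) − 1)/(1) = 82/4679 ≈ 1.7525%

step 1 [1y] bond c/1=3/80: DF=(395163/400000 − 3/80·(0))/(1+3/80) = 4761/5000 ≈ 0.952200
step 2 [2y] zero: DF = P = 4679/5000 ≈ 0.935800
step 3 [3y] zero: DF = P = 2257/2500 ≈ 0.902800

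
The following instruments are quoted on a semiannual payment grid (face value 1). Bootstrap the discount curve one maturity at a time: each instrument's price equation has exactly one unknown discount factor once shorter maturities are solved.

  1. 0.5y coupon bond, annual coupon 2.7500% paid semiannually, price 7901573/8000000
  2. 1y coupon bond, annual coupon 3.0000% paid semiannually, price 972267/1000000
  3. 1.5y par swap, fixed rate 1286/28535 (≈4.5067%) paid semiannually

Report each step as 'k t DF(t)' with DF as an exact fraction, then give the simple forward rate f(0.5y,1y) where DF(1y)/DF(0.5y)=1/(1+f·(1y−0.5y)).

step 1 [0.5y] bond c/2=11/800: DF=(7901573/8000000 − 11/800·(0))/(1+11/800) = 9743/10000 ≈ 0.974300
step 2 [1y] bond c/2=3/200: DF=(972267/1000000 − 3/200·(0.974300))/(1+3/200) = 1887/2000 ≈ 0.943500
step 3 [1.5y] swap r/2=643/28535: DF=(1 − 643/28535·(0.974300+0.943500))/(1+643/28535) = 9357/10000 ≈ 0.935700

1 1/2 9743/10000
2 1 1887/2000
3 3/2 9357/10000
f(0.5y,1y) = ((9743/10000)/(1887/2000) − 1)/(1/2) = 616/9435 ≈ 6.5289%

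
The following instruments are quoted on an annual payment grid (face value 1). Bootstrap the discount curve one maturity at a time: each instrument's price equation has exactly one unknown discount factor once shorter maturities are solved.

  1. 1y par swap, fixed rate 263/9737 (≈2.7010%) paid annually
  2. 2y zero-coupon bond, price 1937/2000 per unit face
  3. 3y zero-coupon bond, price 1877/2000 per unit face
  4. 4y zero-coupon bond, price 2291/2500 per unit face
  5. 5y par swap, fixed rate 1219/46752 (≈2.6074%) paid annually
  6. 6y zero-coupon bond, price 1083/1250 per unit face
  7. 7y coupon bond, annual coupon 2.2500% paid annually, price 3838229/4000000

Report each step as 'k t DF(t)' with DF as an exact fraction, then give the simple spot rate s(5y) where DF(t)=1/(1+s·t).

1 1 9737/10000
2 2 1937/2000
3 3 1877/2000
4 4 2291/2500
5 5 8781/10000
6 6 1083/1250
7 7 1633/2000
s(5y) = (1/(8781/10000) − 1)/(5) = 1219/43905 ≈ 2.7764%

step 1 [1y] swap r/1=263/9737: DF=(1 − 263/9737·(0))/(1+263/9737) = 9737/10000 ≈ 0.973700
step 2 [2y] zero: DF = P = 1937/2000 ≈ 0.968500
step 3 [3y] zero: DF = P = 1877/2000 ≈ 0.938500
step 4 [4y] zero: DF = P = 2291/2500 ≈ 0.916400
step 5 [5y] swap r/1=1219/46752: DF=(1 − 1219/46752·(0.973700+0.968500+0.938500+0.916400))/(1+1219/46752) = 8781/10000 ≈ 0.878100
step 6 [6y] zero: DF = P = 1083/1250 ≈ 0.866400
step 7 [7y] bond c/1=9/400: DF=(3838229/4000000 − 9/400·(0.973700+0.968500+0.938500+0.916400+0.878100+0.866400))/(1+9/400) = 1633/2000 ≈ 0.816500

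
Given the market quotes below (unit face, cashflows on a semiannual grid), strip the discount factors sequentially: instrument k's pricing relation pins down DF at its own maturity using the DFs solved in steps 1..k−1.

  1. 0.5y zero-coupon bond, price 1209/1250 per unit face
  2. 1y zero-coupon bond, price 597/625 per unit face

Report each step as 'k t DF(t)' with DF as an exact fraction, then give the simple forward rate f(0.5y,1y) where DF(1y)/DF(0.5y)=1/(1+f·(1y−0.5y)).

step 1 [0.5y] zero: DF = P = 1209/1250 ≈ 0.967200
step 2 [1y] zero: DF = P = 597/625 ≈ 0.955200

1 1/2 1209/1250
2 1 597/625
f(0.5y,1y) = ((1209/1250)/(597/625) − 1)/(1/2) = 5/199 ≈ 2.5126%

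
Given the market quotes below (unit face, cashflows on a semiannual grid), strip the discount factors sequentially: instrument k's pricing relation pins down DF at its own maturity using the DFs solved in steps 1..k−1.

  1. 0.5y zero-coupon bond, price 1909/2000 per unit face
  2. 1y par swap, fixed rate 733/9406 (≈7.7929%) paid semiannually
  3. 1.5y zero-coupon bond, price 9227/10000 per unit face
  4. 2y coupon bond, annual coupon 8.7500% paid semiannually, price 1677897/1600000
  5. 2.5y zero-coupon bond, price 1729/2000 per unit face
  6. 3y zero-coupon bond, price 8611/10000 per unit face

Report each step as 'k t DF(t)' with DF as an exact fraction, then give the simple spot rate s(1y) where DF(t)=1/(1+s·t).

1 1/2 1909/2000
2 1 9267/10000
3 3/2 9227/10000
4 2 1109/1250
5 5/2 1729/2000
6 3 8611/10000
s(1y) = (1/(9267/10000) − 1)/(1) = 733/9267 ≈ 7.9098%

step 1 [0.5y] zero: DF = P = 1909/2000 ≈ 0.954500
step 2 [1y] swap r/2=733/18812: DF=(1 − 733/18812·(0.954500))/(1+733/18812) = 9267/10000 ≈ 0.926700
step 3 [1.5y] zero: DF = P = 9227/10000 ≈ 0.922700
step 4 [2y] bond c/2=7/160: DF=(1677897/1600000 − 7/160·(0.954500+0.926700+0.922700))/(1+7/160) = 1109/1250 ≈ 0.887200
step 5 [2.5y] zero: DF = P = 1729/2000 ≈ 0.864500
step 6 [3y] zero: DF = P = 8611/10000 ≈ 0.861100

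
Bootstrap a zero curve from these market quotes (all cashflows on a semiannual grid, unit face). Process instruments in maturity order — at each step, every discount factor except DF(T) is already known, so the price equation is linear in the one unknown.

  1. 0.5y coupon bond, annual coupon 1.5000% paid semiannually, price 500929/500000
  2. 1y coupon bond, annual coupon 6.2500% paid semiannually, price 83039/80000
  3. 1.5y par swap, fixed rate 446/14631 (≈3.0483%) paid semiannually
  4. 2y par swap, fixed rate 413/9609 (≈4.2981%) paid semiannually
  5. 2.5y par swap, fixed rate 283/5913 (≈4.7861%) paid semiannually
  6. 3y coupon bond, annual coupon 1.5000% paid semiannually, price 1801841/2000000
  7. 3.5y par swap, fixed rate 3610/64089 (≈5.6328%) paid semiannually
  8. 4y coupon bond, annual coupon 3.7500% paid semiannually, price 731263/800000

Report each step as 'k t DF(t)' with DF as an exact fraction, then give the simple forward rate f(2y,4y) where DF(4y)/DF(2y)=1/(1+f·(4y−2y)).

step 1 [0.5y] bond c/2=3/400: DF=(500929/500000 − 3/400·(0))/(1+3/400) = 1243/1250 ≈ 0.994400
step 2 [1y] bond c/2=1/32: DF=(83039/80000 − 1/32·(0.994400))/(1+1/32) = 2441/2500 ≈ 0.976400
step 3 [1.5y] swap r/2=223/14631: DF=(1 − 223/14631·(0.994400+0.976400))/(1+223/14631) = 4777/5000 ≈ 0.955400
step 4 [2y] swap r/2=413/19218: DF=(1 − 413/19218·(0.994400+0.976400+0.955400))/(1+413/19218) = 4587/5000 ≈ 0.917400
step 5 [2.5y] swap r/2=283/11826: DF=(1 − 283/11826·(0.994400+0.976400+0.955400+0.917400))/(1+283/11826) = 2217/2500 ≈ 0.886800
step 6 [3y] bond c/2=3/400: DF=(1801841/2000000 − 3/400·(0.994400+0.976400+0.955400+0.917400+0.886800))/(1+3/400) = 859/1000 ≈ 0.859000
step 7 [3.5y] swap r/2=1805/64089: DF=(1 − 1805/64089·(0.994400+0.976400+0.955400+0.917400+0.886800+0.859000))/(1+1805/64089) = 1639/2000 ≈ 0.819500
step 8 [4y] bond c/2=3/160: DF=(731263/800000 − 3/160·(0.994400+0.976400+0.955400+0.917400+0.886800+0.859000+0.819500))/(1+3/160) = 7793/10000 ≈ 0.779300

1 1/2 1243/1250
2 1 2441/2500
3 3/2 4777/5000
4 2 4587/5000
5 5/2 2217/2500
6 3 859/1000
7 7/2 1639/2000
8 4 7793/10000
f(2y,4y) = ((4587/5000)/(7793/10000) − 1)/(2) = 1381/15586 ≈ 8.8605%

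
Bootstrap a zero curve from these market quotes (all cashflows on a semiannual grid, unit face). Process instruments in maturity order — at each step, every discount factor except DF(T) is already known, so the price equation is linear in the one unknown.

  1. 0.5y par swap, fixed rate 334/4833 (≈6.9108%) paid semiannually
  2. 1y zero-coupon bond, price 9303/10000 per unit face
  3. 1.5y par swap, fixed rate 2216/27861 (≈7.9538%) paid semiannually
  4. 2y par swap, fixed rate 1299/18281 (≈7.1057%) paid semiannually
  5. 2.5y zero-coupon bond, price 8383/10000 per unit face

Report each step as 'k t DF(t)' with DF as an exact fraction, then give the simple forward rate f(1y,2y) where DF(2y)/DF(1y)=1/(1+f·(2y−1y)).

1 1/2 4833/5000
2 1 9303/10000
3 3/2 2223/2500
4 2 8701/10000
5 5/2 8383/10000
f(1y,2y) = ((9303/10000)/(8701/10000) − 1)/(1) = 86/1243 ≈ 6.9187%

step 1 [0.5y] swap r/2=167/4833: DF=(1 − 167/4833·(0))/(1+167/4833) = 4833/5000 ≈ 0.966600
step 2 [1y] zero: DF = P = 9303/10000 ≈ 0.930300
step 3 [1.5y] swap r/2=1108/27861: DF=(1 − 1108/27861·(0.966600+0.930300))/(1+1108/27861) = 2223/2500 ≈ 0.889200
step 4 [2y] swap r/2=1299/36562: DF=(1 − 1299/36562·(0.966600+0.930300+0.889200))/(1+1299/36562) = 8701/10000 ≈ 0.870100
step 5 [2.5y] zero: DF = P = 8383/10000 ≈ 0.838300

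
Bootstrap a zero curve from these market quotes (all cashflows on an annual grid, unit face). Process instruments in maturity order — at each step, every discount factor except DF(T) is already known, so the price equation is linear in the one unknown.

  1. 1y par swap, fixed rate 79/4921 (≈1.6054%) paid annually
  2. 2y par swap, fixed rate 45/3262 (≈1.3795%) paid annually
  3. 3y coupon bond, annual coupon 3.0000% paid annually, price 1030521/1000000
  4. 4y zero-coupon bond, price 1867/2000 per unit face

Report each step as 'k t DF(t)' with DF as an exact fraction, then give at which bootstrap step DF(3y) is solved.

1 1 4921/5000
2 2 973/1000
3 3 1887/2000
4 4 1867/2000
DF(3y) is solved at step 3

step 1 [1y] swap r/1=79/4921: DF=(1 − 79/4921·(0))/(1+79/4921) = 4921/5000 ≈ 0.984200
step 2 [2y] swap r/1=45/3262: DF=(1 − 45/3262·(0.984200))/(1+45/3262) = 973/1000 ≈ 0.973000
step 3 [3y] bond c/1=3/100: DF=(1030521/1000000 − 3/100·(0.984200+0.973000))/(1+3/100) = 1887/2000 ≈ 0.943500
step 4 [4y] zero: DF = P = 1867/2000 ≈ 0.933500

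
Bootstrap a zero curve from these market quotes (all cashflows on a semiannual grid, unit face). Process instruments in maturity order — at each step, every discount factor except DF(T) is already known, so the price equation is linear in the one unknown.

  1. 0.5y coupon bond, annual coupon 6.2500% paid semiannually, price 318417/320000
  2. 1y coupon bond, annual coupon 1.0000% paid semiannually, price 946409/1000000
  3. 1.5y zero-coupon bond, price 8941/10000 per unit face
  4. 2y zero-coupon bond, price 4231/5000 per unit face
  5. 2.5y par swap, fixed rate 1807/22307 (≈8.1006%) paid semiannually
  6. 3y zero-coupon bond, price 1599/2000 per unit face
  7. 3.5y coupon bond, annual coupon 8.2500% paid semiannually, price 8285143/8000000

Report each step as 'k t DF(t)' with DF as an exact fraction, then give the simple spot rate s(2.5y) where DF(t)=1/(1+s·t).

1 1/2 9649/10000
2 1 9369/10000
3 3/2 8941/10000
4 2 4231/5000
5 5/2 8193/10000
6 3 1599/2000
7 7/2 3931/5000
s(2.5y) = (1/(8193/10000) − 1)/(5/2) = 3614/40965 ≈ 8.8222%

step 1 [0.5y] bond c/2=1/32: DF=(318417/320000 − 1/32·(0))/(1+1/32) = 9649/10000 ≈ 0.964900
step 2 [1y] bond c/2=1/200: DF=(946409/1000000 − 1/200·(0.964900))/(1+1/200) = 9369/10000 ≈ 0.936900
step 3 [1.5y] zero: DF = P = 8941/10000 ≈ 0.894100
step 4 [2y] zero: DF = P = 4231/5000 ≈ 0.846200
step 5 [2.5y] swap r/2=1807/44614: DF=(1 − 1807/44614·(0.964900+0.936900+0.894100+0.846200))/(1+1807/44614) = 8193/10000 ≈ 0.819300
step 6 [3y] zero: DF = P = 1599/2000 ≈ 0.799500
step 7 [3.5y] bond c/2=33/800: DF=(8285143/8000000 − 33/800·(0.964900+0.936900+0.894100+0.846200+0.819300+0.799500))/(1+33/800) = 3931/5000 ≈ 0.786200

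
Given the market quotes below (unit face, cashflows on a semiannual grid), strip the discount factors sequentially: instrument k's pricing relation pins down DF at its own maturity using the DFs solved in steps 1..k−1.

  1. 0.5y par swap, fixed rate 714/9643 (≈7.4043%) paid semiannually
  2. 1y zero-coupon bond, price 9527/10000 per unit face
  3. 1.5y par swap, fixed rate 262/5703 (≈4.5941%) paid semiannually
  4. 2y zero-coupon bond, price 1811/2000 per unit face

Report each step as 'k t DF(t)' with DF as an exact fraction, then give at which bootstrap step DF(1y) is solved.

step 1 [0.5y] swap r/2=357/9643: DF=(1 − 357/9643·(0))/(1+357/9643) = 9643/10000 ≈ 0.964300
step 2 [1y] zero: DF = P = 9527/10000 ≈ 0.952700
step 3 [1.5y] swap r/2=131/5703: DF=(1 − 131/5703·(0.964300+0.952700))/(1+131/5703) = 1869/2000 ≈ 0.934500
step 4 [2y] zero: DF = P = 1811/2000 ≈ 0.905500

1 1/2 9643/10000
2 1 9527/10000
3 3/2 1869/2000
4 2 1811/2000
DF(1y) is solved at step 2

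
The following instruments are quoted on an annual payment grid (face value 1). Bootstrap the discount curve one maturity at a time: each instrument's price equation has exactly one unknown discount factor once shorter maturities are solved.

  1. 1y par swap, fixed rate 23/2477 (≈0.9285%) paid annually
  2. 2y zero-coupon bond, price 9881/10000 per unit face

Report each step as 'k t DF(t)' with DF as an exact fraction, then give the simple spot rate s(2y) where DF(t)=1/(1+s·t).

1 1 2477/2500
2 2 9881/10000
s(2y) = (1/(9881/10000) − 1)/(2) = 119/19762 ≈ 0.6022%

step 1 [1y] swap r/1=23/2477: DF=(1 − 23/2477·(0))/(1+23/2477) = 2477/2500 ≈ 0.990800
step 2 [2y] zero: DF = P = 9881/10000 ≈ 0.988100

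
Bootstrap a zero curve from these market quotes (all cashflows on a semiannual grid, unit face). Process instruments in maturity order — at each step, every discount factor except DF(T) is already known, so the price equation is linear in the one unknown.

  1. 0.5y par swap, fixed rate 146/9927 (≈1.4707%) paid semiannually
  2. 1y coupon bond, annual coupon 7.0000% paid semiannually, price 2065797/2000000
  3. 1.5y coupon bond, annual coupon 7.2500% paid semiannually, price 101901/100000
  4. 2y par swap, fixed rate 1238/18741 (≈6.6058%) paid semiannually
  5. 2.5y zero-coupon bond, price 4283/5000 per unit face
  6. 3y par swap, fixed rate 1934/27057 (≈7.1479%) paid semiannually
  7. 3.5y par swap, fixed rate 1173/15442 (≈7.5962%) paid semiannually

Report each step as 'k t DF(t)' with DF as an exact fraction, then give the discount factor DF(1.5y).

1 1/2 9927/10000
2 1 2411/2500
3 3/2 9149/10000
4 2 4381/5000
5 5/2 4283/5000
6 3 4033/5000
7 7/2 3827/5000
DF(1.5y) = 9149/10000 ≈ 0.914900

step 1 [0.5y] swap r/2=73/9927: DF=(1 − 73/9927·(0))/(1+73/9927) = 9927/10000 ≈ 0.992700
step 2 [1y] bond c/2=7/200: DF=(2065797/2000000 − 7/200·(0.992700))/(1+7/200) = 2411/2500 ≈ 0.964400
step 3 [1.5y] bond c/2=29/800: DF=(101901/100000 − 29/800·(0.992700+0.964400))/(1+29/800) = 9149/10000 ≈ 0.914900
step 4 [2y] swap r/2=619/18741: DF=(1 − 619/18741·(0.992700+0.964400+0.914900))/(1+619/18741) = 4381/5000 ≈ 0.876200
step 5 [2.5y] zero: DF = P = 4283/5000 ≈ 0.856600
step 6 [3y] swap r/2=967/27057: DF=(1 − 967/27057·(0.992700+0.964400+0.914900+0.876200+0.856600))/(1+967/27057) = 4033/5000 ≈ 0.806600
step 7 [3.5y] swap r/2=1173/30884: DF=(1 − 1173/30884·(0.992700+0.964400+0.914900+0.876200+0.856600+0.806600))/(1+1173/30884) = 3827/5000 ≈ 0.765400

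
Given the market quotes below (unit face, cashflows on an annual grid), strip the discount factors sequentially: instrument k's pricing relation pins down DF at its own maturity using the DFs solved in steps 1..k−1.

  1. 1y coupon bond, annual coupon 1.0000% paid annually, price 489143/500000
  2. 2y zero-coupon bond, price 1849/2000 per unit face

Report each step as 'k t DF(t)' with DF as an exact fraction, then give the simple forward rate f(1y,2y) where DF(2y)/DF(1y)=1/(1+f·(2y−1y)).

step 1 [1y] bond c/1=1/100: DF=(489143/500000 − 1/100·(0))/(1+1/100) = 4843/5000 ≈ 0.968600
step 2 [2y] zero: DF = P = 1849/2000 ≈ 0.924500

1 1 4843/5000
2 2 1849/2000
f(1y,2y) = ((4843/5000)/(1849/2000) − 1)/(1) = 441/9245 ≈ 4.7701%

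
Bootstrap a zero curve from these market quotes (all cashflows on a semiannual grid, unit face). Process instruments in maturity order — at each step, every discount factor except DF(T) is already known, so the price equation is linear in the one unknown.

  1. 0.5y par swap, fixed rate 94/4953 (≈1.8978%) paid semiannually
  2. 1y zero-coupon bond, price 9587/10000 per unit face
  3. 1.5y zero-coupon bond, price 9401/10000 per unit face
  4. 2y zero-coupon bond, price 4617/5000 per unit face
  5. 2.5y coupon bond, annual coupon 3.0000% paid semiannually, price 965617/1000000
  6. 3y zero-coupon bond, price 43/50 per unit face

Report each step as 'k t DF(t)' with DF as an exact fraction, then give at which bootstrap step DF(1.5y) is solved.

1 1/2 4953/5000
2 1 9587/10000
3 3/2 9401/10000
4 2 4617/5000
5 5/2 179/200
6 3 43/50
DF(1.5y) is solved at step 3

step 1 [0.5y] swap r/2=47/4953: DF=(1 − 47/4953·(0))/(1+47/4953) = 4953/5000 ≈ 0.990600
step 2 [1y] zero: DF = P = 9587/10000 ≈ 0.958700
step 3 [1.5y] zero: DF = P = 9401/10000 ≈ 0.940100
step 4 [2y] zero: DF = P = 4617/5000 ≈ 0.923400
step 5 [2.5y] bond c/2=3/200: DF=(965617/1000000 − 3/200·(0.990600+0.958700+0.940100+0.923400))/(1+3/200) = 179/200 ≈ 0.895000
step 6 [3y] zero: DF = P = 43/50 ≈ 0.860000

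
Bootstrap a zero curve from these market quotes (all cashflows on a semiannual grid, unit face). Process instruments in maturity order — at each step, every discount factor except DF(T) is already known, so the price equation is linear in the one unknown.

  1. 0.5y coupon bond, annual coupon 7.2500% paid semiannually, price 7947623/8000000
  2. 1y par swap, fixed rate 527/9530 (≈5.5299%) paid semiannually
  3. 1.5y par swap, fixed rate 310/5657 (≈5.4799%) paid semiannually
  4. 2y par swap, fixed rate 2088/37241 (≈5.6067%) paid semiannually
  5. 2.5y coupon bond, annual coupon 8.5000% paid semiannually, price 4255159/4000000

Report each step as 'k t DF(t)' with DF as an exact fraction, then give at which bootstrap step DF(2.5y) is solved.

step 1 [0.5y] bond c/2=29/800: DF=(7947623/8000000 − 29/800·(0))/(1+29/800) = 9587/10000 ≈ 0.958700
step 2 [1y] swap r/2=527/19060: DF=(1 − 527/19060·(0.958700))/(1+527/19060) = 9473/10000 ≈ 0.947300
step 3 [1.5y] swap r/2=155/5657: DF=(1 − 155/5657·(0.958700+0.947300))/(1+155/5657) = 369/400 ≈ 0.922500
step 4 [2y] swap r/2=1044/37241: DF=(1 − 1044/37241·(0.958700+0.947300+0.922500))/(1+1044/37241) = 2239/2500 ≈ 0.895600
step 5 [2.5y] bond c/2=17/400: DF=(4255159/4000000 − 17/400·(0.958700+0.947300+0.922500+0.895600))/(1+17/400) = 4343/5000 ≈ 0.868600

1 1/2 9587/10000
2 1 9473/10000
3 3/2 369/400
4 2 2239/2500
5 5/2 4343/5000
DF(2.5y) is solved at step 5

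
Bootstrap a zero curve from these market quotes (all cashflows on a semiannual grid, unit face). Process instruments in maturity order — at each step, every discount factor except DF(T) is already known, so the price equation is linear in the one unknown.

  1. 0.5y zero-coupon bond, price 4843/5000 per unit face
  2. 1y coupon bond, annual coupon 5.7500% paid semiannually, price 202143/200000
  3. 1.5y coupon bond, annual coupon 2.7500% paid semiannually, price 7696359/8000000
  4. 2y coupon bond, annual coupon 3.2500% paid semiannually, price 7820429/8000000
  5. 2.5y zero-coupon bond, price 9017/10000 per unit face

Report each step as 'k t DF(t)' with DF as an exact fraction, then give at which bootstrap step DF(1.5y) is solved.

step 1 [0.5y] zero: DF = P = 4843/5000 ≈ 0.968600
step 2 [1y] bond c/2=23/800: DF=(202143/200000 − 23/800·(0.968600))/(1+23/800) = 4777/5000 ≈ 0.955400
step 3 [1.5y] bond c/2=11/800: DF=(7696359/8000000 − 11/800·(0.968600+0.955400))/(1+11/800) = 9229/10000 ≈ 0.922900
step 4 [2y] bond c/2=13/800: DF=(7820429/8000000 − 13/800·(0.968600+0.955400+0.922900))/(1+13/800) = 2291/2500 ≈ 0.916400
step 5 [2.5y] zero: DF = P = 9017/10000 ≈ 0.901700

1 1/2 4843/5000
2 1 4777/5000
3 3/2 9229/10000
4 2 2291/2500
5 5/2 9017/10000
DF(1.5y) is solved at step 3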